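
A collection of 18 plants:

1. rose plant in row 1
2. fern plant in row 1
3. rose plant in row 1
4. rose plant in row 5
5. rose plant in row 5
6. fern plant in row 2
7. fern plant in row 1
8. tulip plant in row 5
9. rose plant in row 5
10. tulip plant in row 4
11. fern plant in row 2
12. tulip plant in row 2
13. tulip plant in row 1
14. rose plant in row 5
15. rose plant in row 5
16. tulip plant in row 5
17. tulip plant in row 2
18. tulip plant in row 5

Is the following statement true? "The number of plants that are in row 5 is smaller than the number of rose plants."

plants in row 5: 8.
rose plants: 7.
The claim requires 8 < 7, which does not hold.

False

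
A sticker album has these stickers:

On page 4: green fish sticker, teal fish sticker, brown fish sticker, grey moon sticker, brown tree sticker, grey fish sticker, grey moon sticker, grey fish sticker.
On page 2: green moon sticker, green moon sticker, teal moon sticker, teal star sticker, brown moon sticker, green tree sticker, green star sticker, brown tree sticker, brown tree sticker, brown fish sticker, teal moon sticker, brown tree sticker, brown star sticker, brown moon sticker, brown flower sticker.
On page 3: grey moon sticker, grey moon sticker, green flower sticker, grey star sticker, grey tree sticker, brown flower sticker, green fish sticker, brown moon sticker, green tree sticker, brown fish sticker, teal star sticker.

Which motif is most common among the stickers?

Counts by motif: moon 11, fish 8, tree 7, star 5, flower 3.
The maximum is 11, held uniquely by moon.

moon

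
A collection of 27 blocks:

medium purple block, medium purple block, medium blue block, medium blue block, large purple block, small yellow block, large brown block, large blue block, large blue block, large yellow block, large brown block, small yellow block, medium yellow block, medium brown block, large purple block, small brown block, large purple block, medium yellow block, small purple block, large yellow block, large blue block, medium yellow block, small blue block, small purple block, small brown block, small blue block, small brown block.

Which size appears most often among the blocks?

Counts by size: large 10, small 9, medium 8.
The maximum is 10, held uniquely by large.

large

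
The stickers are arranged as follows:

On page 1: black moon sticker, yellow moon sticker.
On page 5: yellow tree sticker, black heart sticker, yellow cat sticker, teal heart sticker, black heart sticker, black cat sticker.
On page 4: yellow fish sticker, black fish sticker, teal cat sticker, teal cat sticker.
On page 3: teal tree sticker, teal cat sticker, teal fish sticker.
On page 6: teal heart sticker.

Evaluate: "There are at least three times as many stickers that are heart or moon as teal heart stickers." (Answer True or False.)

True

There are 6 stickers that are heart or moon.
There are 2 teal heart stickers.
The claim requires 6 ≥ 3 × 2 = 6, which holds.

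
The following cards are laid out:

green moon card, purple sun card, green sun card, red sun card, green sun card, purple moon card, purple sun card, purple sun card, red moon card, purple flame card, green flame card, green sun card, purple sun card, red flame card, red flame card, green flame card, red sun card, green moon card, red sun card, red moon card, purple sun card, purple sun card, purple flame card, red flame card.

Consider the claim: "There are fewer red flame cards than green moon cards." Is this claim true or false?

False

|red flame cards| = 3.
|green moon cards| = 2.
The claim requires 3 < 2, which does not hold.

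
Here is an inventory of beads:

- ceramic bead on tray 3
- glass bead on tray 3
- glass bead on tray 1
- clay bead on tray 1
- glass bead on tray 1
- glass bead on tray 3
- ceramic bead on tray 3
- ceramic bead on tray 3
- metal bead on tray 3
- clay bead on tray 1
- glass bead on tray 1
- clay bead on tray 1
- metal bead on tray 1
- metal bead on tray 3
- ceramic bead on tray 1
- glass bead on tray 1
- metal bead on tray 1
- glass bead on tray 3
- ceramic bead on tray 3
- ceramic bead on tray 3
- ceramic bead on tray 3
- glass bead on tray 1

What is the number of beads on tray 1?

11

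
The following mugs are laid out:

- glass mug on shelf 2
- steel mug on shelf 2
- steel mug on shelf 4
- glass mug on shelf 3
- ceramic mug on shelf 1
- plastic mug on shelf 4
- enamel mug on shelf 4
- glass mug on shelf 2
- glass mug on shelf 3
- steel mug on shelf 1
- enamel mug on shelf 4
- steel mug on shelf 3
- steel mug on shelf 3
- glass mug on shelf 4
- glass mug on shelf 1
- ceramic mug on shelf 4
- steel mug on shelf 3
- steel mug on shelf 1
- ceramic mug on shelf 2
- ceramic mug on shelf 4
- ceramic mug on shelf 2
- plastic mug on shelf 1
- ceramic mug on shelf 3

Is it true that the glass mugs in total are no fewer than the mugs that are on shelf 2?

True

|glass mugs| = 6.
|mugs on shelf 2| = 5.
The claim requires 6 ≥ 5, which holds.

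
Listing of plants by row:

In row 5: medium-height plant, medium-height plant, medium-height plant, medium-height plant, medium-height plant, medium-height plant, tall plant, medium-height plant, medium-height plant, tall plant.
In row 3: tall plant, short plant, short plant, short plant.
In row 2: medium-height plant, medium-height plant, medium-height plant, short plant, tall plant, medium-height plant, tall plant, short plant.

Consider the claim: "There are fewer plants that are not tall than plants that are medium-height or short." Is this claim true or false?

|plants that are not tall| = 17.
|plants that are medium-height or short| = 17.
The claim requires 17 < 17, which does not hold.

False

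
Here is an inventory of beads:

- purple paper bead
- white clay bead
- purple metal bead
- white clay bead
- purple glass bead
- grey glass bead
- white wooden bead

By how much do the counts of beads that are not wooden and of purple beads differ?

3

beads that are not wooden: 6. purple beads: 3.
|6 − 3| = 6 − 3 = 3.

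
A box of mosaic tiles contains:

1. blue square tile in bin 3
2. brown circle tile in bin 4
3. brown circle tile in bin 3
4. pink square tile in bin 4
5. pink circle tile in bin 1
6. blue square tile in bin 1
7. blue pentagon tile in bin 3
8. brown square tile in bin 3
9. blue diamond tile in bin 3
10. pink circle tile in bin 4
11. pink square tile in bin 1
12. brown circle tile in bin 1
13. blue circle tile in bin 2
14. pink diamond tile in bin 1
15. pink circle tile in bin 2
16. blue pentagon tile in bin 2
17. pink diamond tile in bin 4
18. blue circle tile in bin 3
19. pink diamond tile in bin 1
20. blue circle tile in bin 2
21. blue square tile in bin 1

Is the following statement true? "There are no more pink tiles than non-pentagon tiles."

There are 8 pink tiles.
There are 19 non-pentagon tiles.
The claim requires 8 ≤ 19, which holds.

True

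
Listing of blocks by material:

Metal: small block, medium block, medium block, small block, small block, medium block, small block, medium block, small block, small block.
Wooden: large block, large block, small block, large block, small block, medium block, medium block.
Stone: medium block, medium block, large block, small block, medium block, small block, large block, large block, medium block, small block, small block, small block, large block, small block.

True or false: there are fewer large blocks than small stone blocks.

False

|large blocks| = 7.
|small stone blocks| = 6.
The claim requires 7 < 6, which does not hold.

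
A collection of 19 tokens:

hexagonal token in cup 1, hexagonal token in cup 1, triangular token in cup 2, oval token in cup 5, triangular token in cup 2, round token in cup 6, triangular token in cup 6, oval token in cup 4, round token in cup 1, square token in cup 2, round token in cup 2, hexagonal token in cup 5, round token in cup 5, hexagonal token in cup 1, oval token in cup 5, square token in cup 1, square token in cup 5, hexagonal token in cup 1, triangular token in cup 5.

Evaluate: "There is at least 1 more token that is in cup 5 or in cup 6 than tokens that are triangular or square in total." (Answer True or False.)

True

There are 8 tokens in cup 5 or in cup 6.
There are 7 tokens that are triangular or square.
The claim requires 8 − 7 = 1 ≥ 1, which holds.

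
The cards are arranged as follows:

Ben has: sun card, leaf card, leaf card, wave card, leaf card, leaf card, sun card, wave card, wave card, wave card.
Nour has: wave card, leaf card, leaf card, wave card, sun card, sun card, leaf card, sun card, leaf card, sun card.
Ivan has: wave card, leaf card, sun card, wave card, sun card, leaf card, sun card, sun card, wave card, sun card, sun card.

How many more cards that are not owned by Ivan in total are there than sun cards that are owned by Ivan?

14

cards that are not owned by Ivan: 20.
sun cards owned by Ivan: 6.
20 − 6 = 14.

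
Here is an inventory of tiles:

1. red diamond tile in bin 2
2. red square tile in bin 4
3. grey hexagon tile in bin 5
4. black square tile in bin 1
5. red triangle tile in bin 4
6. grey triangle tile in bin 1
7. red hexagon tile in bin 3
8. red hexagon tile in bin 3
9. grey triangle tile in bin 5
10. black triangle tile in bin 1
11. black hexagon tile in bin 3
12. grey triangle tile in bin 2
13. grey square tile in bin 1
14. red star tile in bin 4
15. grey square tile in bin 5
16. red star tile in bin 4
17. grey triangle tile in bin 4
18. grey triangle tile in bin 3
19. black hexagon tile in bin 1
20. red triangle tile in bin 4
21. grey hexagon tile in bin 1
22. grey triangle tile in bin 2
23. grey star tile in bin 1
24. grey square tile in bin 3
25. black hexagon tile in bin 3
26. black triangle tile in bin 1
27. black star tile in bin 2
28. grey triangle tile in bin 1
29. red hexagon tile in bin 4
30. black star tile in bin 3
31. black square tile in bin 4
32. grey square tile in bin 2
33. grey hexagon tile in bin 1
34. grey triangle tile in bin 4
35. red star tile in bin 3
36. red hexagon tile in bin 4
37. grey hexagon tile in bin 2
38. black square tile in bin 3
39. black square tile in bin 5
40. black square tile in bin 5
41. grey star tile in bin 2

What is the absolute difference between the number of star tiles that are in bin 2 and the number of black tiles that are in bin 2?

1

star tiles in bin 2: 2. black tiles in bin 2: 1.
|2 − 1| = 2 − 1 = 1.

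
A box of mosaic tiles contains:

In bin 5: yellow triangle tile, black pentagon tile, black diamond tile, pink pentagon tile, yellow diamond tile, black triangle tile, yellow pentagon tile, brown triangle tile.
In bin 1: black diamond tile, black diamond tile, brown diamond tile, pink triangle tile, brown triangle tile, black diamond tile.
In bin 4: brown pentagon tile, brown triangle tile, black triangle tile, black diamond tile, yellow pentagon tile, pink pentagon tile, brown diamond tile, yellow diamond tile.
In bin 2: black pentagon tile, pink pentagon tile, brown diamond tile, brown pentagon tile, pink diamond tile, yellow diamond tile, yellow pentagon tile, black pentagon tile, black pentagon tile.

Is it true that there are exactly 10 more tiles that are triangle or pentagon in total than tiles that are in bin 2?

|tiles that are triangle or pentagon| = 19.
|tiles in bin 2| = 9.
The claim requires 19 − 9 (= 10) to equal 10, which holds.

True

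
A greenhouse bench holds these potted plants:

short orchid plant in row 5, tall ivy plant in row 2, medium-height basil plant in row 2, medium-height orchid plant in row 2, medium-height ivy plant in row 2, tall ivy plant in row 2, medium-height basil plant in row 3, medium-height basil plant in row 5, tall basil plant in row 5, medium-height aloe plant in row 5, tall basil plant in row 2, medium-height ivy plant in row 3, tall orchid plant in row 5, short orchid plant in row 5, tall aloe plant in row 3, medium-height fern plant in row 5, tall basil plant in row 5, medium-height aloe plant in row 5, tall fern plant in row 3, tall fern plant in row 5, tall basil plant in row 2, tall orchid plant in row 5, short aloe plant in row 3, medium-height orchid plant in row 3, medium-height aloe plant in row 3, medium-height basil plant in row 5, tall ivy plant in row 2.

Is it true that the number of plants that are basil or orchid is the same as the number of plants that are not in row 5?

False

|plants that are basil or orchid| = 14.
|plants that are not in row 5| = 15.
The claim requires 14 = 15, which does not hold.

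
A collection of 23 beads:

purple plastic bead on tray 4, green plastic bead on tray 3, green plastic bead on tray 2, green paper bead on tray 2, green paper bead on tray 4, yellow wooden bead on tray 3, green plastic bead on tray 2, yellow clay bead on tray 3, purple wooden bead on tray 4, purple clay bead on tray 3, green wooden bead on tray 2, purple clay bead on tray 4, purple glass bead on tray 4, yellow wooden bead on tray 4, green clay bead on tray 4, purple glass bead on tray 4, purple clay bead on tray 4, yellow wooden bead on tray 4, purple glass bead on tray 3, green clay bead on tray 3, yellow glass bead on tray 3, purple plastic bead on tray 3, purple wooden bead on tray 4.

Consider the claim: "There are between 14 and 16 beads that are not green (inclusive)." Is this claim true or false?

True

There are 15 beads that are not green.
The claim requires 14 ≤ 15 ≤ 16, which holds.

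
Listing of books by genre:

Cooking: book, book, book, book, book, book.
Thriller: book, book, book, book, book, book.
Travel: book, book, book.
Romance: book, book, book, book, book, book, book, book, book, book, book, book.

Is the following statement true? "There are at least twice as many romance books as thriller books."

True

|romance books| = 12.
|thriller books| = 6.
The claim requires 12 ≥ 2 × 6 = 12, which holds.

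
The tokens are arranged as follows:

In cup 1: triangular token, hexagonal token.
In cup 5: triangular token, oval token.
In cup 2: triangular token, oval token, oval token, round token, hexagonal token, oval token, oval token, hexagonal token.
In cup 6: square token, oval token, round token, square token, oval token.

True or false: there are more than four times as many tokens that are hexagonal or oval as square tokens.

|tokens that are hexagonal or oval| = 10.
|square tokens| = 2.
The claim requires 10 > 4 × 2 = 8, which holds.

True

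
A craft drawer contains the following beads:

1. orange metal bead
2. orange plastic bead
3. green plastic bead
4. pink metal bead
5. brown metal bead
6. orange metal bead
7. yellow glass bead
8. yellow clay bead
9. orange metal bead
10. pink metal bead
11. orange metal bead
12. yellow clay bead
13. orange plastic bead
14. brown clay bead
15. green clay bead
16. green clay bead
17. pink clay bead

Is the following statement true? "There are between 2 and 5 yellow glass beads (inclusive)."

False

yellow glass beads: 1.
The claim requires 2 ≤ 1 ≤ 5, which does not hold.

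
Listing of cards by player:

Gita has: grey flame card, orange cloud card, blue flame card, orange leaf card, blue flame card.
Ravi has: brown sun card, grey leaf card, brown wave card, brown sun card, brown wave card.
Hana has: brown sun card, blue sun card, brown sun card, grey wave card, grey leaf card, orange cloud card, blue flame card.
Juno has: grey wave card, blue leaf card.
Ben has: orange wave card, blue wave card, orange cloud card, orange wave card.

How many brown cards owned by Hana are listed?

2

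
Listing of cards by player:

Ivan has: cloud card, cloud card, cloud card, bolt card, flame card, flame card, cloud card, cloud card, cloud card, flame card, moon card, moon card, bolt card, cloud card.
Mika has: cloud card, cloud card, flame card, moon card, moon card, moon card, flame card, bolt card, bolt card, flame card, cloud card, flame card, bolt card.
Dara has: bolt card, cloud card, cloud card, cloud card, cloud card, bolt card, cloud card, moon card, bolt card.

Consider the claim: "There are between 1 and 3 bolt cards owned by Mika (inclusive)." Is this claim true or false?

True

bolt cards owned by Mika: 3.
The claim requires 1 ≤ 3 ≤ 3, which holds.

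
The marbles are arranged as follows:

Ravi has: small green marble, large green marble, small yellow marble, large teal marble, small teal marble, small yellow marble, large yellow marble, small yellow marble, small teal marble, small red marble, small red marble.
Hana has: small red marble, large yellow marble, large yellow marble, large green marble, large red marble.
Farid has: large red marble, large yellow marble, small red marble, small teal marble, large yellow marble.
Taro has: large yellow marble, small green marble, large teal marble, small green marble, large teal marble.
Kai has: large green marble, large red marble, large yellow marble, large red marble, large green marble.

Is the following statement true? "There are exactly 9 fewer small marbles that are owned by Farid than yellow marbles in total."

False

|small marbles owned by Farid| = 2.
|yellow marbles| = 10.
The claim requires 10 − 2 (= 8) to equal 9, which does not hold.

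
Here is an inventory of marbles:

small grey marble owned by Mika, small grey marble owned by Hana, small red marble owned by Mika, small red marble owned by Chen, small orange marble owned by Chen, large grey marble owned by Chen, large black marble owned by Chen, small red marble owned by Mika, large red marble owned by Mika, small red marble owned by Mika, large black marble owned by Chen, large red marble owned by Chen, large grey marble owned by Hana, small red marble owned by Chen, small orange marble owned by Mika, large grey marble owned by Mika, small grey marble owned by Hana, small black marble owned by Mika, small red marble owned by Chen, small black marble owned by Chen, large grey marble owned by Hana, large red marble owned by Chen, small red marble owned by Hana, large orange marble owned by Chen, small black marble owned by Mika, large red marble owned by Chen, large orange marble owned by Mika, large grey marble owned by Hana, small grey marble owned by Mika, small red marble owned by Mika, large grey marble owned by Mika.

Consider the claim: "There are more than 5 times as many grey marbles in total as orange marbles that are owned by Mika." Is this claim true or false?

False

There are 10 grey marbles.
Count of orange marbles owned by Mika: 2.
The claim requires 10 > 5 × 2 = 10, which does not hold.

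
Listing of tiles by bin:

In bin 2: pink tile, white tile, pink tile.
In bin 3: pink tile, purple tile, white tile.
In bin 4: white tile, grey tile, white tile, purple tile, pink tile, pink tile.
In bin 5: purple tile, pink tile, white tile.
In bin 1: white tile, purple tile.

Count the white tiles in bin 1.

1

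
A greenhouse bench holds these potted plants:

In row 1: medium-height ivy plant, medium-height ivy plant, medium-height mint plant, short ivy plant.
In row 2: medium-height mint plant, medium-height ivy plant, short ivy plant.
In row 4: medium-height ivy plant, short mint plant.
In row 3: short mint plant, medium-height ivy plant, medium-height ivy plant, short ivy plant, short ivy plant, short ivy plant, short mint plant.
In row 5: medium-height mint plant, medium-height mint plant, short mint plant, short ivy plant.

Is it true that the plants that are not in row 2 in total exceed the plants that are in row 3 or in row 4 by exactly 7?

False

plants that are not in row 2: 17.
plants in row 3 or in row 4: 9.
The claim requires 17 − 9 (= 8) to equal 7, which does not hold.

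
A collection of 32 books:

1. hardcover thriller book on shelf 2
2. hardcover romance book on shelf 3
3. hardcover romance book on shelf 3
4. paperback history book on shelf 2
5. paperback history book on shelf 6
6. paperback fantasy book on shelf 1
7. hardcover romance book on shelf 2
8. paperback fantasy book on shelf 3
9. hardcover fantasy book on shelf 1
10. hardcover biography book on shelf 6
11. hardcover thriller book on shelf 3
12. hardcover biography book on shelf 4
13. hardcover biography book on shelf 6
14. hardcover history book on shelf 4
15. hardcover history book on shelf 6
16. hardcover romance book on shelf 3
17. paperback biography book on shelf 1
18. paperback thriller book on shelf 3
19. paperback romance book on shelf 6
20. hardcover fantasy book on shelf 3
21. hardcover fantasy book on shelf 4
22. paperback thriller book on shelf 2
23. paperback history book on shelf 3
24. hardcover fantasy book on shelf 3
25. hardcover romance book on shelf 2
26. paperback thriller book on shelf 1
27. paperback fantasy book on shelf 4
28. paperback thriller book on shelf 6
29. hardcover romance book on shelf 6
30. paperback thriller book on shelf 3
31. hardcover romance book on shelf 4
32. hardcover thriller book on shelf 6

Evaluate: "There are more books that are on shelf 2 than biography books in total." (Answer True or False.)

True

|books on shelf 2| = 5.
|biography books| = 4.
The claim requires 5 > 4, which holds.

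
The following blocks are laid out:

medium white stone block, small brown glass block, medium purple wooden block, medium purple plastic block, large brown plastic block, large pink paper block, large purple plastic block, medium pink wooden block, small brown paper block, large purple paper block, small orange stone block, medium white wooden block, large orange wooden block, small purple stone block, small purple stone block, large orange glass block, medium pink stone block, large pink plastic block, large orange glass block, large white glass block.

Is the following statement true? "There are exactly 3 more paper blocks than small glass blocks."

There are 3 paper blocks.
There is 1 small glass block.
The claim requires 3 − 1 (= 2) to equal 3, which does not hold.

False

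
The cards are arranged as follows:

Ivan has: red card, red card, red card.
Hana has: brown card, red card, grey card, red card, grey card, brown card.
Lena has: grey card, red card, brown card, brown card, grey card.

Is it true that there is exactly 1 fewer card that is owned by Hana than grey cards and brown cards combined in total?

Count of cards owned by Hana: 6.
grey cards: 4; brown cards: 4; combined: 4 + 4 = 8.
The claim requires 8 − 6 (= 2) to equal 1, which does not hold.

False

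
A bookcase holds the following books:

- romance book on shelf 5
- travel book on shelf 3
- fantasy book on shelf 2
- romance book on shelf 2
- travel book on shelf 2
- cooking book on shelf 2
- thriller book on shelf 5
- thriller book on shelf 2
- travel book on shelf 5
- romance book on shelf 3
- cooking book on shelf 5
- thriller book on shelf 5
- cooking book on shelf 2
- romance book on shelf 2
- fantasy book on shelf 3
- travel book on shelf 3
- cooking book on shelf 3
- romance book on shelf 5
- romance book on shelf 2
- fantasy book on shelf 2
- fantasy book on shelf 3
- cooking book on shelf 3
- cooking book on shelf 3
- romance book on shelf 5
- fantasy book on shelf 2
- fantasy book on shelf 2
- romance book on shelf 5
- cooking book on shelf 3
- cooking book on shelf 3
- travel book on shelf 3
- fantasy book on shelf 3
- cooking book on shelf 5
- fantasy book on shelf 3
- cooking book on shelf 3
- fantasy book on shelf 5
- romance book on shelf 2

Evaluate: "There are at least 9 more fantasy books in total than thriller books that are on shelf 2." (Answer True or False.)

False

There are 9 fantasy books.
There is 1 thriller book on shelf 2.
The claim requires 9 − 1 = 8 ≥ 9, which does not hold.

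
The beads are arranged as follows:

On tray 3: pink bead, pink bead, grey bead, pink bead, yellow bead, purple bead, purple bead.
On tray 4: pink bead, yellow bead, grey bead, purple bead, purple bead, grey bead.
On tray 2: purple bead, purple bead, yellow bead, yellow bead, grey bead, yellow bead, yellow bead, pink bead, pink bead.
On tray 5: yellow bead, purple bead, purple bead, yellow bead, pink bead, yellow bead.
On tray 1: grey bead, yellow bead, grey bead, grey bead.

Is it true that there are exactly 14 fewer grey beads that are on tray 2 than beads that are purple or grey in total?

True

|grey beads on tray 2| = 1.
|beads that are purple or grey| = 15.
The claim requires 15 − 1 (= 14) to equal 14, which holds.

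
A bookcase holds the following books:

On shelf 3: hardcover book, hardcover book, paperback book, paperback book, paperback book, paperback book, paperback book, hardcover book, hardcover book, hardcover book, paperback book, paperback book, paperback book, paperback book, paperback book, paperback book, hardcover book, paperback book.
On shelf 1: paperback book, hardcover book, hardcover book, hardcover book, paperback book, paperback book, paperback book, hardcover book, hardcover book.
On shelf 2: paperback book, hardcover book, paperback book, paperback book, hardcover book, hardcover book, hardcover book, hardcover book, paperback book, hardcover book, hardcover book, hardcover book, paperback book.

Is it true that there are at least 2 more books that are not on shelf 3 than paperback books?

|books that are not on shelf 3| = 22.
|paperback books| = 21.
The claim requires 22 − 21 = 1 ≥ 2, which does not hold.

False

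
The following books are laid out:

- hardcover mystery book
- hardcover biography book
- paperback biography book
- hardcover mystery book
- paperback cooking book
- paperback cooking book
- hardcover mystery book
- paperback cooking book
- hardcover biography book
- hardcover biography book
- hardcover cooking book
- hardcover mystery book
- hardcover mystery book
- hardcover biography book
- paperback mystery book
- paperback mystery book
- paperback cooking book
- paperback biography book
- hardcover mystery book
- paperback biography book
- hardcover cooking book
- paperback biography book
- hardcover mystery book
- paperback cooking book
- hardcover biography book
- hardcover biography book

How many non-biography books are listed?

Total books: 26; with the excluded value: 10; remaining 26 − 10 = 16.

16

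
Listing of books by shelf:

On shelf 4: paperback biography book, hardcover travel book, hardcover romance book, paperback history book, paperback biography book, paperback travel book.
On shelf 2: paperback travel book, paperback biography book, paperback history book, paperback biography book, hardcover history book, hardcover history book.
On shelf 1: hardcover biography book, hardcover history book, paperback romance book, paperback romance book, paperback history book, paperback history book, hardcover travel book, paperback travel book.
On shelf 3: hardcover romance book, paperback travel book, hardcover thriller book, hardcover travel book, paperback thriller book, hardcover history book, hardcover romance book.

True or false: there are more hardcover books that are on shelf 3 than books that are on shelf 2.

hardcover books on shelf 3: 5.
books on shelf 2: 6.
The claim requires 5 > 6, which does not hold.

False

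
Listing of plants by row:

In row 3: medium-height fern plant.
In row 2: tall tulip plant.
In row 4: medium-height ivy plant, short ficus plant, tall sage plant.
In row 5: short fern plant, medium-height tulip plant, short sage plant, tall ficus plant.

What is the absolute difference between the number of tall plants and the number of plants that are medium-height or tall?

tall plants: 3. plants that are medium-height or tall: 6.
|3 − 6| = 6 − 3 = 3.

3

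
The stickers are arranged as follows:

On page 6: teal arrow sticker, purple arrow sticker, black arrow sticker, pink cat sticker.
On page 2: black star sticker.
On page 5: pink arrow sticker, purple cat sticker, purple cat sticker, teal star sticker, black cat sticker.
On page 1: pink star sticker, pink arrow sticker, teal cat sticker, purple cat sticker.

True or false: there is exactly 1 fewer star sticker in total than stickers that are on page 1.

True

star stickers: 3.
stickers on page 1: 4.
The claim requires 4 − 3 (= 1) to equal 1, which holds.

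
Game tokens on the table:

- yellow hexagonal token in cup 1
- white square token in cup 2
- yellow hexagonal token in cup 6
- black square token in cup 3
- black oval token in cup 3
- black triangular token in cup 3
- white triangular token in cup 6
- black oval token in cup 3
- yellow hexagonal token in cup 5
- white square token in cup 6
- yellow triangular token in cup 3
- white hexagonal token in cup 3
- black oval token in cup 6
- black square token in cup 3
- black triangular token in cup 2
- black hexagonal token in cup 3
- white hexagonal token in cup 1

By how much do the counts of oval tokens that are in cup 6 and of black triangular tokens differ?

oval tokens in cup 6: 1. black triangular tokens: 2.
|1 − 2| = 2 − 1 = 1.

1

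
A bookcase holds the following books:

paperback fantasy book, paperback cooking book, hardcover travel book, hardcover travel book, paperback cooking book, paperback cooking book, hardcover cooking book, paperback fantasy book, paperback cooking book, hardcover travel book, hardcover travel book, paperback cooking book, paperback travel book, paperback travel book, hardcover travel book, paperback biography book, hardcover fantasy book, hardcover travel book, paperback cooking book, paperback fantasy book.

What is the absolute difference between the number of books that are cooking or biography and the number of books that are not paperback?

0

books that are cooking or biography: 8. books that are not paperback: 8.
|8 − 8| = 8 − 8 = 0.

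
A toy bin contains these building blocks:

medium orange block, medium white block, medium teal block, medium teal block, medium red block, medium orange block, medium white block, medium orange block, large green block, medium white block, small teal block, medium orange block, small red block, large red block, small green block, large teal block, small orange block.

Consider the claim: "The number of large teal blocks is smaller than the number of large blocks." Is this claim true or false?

large teal blocks: 1.
large blocks: 3.
The claim requires 1 < 3, which holds.

True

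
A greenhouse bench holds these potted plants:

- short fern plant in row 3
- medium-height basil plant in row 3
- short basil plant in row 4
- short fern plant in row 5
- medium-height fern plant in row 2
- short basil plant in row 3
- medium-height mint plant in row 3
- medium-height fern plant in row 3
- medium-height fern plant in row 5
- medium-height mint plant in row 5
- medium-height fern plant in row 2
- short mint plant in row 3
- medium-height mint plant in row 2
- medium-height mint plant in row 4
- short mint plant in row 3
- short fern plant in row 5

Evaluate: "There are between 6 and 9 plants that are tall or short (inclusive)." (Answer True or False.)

True

There are 7 plants that are tall or short.
The claim requires 6 ≤ 7 ≤ 9, which holds.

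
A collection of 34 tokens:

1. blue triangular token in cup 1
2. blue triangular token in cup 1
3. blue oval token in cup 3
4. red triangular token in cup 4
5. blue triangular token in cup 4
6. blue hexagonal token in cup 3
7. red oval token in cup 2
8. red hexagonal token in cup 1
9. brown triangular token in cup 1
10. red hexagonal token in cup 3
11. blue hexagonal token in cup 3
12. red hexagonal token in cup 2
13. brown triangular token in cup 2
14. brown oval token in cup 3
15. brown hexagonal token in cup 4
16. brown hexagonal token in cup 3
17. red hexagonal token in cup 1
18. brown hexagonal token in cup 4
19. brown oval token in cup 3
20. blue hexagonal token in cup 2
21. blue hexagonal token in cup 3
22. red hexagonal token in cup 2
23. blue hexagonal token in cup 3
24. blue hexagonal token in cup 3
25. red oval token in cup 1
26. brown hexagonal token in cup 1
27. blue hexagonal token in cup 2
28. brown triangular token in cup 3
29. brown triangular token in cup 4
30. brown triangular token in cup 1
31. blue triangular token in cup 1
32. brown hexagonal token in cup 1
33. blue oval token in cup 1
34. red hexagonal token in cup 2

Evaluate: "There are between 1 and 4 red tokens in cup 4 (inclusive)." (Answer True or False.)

red tokens in cup 4: 1.
The claim requires 1 ≤ 1 ≤ 4, which holds.

True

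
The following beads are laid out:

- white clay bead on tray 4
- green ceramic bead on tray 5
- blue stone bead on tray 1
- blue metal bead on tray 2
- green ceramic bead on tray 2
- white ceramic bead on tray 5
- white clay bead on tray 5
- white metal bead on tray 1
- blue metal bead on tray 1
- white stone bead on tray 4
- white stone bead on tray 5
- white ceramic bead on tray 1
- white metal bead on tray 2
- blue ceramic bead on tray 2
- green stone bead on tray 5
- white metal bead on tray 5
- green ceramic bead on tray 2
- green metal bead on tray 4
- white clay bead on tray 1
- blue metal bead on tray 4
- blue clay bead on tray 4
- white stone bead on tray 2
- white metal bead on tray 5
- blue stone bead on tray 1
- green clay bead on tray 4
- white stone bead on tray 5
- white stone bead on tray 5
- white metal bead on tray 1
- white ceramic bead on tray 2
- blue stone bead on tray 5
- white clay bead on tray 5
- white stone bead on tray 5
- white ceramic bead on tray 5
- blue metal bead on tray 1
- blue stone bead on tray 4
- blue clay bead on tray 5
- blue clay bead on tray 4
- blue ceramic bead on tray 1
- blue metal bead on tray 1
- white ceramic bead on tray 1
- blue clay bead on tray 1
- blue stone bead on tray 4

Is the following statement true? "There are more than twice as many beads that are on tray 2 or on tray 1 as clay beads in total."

True

There are 19 beads on tray 2 or on tray 1.
There are 9 clay beads.
The claim requires 19 > 2 × 9 = 18, which holds.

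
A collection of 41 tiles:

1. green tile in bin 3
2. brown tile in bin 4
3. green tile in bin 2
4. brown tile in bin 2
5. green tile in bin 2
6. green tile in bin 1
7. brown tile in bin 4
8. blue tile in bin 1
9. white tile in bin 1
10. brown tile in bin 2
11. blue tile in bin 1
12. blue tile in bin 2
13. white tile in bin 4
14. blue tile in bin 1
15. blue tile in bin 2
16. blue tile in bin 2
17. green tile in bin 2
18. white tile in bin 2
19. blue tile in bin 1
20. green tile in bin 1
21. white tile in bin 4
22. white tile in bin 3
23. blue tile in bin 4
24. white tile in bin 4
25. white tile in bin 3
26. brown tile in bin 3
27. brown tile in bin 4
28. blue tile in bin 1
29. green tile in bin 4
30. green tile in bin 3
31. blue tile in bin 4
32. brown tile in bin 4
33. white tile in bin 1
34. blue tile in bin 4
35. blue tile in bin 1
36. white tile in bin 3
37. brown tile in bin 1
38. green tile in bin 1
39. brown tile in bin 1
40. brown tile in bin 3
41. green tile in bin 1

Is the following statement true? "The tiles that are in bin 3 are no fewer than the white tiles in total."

False

There are 7 tiles in bin 3.
There are 9 white tiles.
The claim requires 7 ≥ 9, which does not hold.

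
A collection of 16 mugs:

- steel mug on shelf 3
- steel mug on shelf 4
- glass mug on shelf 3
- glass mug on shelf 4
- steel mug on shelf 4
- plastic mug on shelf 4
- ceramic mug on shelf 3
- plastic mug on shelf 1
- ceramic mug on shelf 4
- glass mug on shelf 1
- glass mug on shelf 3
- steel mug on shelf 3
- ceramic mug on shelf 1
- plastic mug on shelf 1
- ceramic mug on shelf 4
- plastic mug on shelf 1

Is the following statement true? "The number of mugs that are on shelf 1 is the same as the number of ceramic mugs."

False

|mugs on shelf 1| = 5.
|ceramic mugs| = 4.
The claim requires 5 = 4, which does not hold.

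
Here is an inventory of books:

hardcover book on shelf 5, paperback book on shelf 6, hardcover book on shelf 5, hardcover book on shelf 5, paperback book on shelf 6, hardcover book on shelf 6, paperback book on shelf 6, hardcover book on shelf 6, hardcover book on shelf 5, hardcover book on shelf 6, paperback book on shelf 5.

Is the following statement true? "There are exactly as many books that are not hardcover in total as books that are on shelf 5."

There are 4 books that are not hardcover.
There are 5 books on shelf 5.
The claim requires 4 = 5, which does not hold.

False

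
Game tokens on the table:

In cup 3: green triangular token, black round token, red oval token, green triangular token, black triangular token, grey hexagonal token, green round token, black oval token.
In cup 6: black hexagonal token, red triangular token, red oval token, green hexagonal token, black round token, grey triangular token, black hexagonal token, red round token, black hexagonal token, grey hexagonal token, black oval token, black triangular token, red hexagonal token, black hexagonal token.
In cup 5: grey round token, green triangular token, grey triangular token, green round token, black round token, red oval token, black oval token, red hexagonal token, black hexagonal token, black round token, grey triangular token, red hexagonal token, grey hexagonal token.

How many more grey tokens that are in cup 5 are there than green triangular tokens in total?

grey tokens in cup 5: 4.
green triangular tokens: 3.
4 − 3 = 1.

1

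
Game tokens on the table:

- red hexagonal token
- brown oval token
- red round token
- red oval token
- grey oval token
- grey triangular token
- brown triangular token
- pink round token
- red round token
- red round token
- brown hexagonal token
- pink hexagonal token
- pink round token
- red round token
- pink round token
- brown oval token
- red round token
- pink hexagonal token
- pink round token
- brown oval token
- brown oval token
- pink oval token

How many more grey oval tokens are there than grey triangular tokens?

0

grey oval tokens: 1.
grey triangular tokens: 1.
1 − 1 = 0.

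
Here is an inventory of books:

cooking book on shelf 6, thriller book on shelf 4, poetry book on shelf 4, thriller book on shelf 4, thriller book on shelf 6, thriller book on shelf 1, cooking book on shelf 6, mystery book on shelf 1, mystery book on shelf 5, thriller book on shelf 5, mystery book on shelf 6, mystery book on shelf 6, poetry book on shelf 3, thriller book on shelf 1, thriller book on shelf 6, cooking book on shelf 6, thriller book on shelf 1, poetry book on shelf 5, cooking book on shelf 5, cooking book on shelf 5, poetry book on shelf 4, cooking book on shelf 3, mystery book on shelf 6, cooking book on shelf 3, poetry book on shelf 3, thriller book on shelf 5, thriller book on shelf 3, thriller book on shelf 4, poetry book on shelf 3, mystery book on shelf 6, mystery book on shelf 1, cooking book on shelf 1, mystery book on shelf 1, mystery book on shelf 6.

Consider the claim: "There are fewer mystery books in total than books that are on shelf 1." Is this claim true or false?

False

There are 9 mystery books.
There are 7 books on shelf 1.
The claim requires 9 < 7, which does not hold.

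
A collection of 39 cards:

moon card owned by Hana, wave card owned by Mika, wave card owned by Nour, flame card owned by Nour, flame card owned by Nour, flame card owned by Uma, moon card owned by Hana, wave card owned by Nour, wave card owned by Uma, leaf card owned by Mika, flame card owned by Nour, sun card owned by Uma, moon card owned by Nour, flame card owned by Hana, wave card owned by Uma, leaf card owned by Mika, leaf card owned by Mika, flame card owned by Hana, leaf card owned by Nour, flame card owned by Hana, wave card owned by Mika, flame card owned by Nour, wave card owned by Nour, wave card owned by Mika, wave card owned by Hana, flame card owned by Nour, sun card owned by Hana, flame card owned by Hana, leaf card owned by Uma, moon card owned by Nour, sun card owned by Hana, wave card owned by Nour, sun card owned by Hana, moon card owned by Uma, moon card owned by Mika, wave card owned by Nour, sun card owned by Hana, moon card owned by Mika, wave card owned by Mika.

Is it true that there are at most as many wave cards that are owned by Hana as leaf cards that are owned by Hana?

wave cards owned by Hana: 1.
leaf cards owned by Hana: 0.
The claim requires 1 ≤ 0, which does not hold.

False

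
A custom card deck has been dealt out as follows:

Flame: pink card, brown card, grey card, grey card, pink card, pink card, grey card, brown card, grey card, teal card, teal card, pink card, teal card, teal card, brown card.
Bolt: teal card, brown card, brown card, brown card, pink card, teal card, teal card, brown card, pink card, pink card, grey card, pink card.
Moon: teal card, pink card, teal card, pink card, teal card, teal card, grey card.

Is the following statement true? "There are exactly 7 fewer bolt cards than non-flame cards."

True

bolt cards: 12.
non-flame cards: 19.
The claim requires 19 − 12 (= 7) to equal 7, which holds.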